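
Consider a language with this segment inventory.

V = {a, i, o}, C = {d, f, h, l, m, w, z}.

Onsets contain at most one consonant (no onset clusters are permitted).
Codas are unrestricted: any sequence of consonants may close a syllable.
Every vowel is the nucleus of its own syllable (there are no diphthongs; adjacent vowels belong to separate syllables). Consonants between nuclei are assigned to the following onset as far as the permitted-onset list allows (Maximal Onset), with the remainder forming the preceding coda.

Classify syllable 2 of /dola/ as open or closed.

Vowels present: o, a; each is a nucleus, giving 2 syllables.
V1 /o/ – V2 /a/: /l/ is a single consonant, so it becomes the next onset.
So the parse is do.la.
Syllable 2 is /la/; it ends in its nucleus with no coda, so it is open.

open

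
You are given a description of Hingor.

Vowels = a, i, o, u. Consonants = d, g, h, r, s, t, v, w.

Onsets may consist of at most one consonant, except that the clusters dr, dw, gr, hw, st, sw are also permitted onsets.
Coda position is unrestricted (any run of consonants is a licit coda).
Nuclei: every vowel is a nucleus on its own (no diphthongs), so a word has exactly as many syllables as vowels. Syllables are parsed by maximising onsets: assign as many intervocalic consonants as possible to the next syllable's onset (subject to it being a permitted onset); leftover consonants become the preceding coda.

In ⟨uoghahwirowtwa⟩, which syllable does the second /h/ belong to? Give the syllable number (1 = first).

Nuclei (vowels): u, o, a, i, o, a → 6 syllables.
Between /u/ (V1) and /o/ (V2): no consonants, so the boundary falls immediately after /u/.
Between /o/ (V2) and /a/ (V3): cluster /gh/ — the longest permitted-onset suffix is /h/; onset = /h/, preceding coda = /g/.
Between /a/ (V3) and /i/ (V4): /hw/ is a licit onset in full, so it all attaches to the next syllable.
Between /i/ (V4) and /o/ (V5): just /r/ — single C goes to the following onset.
Between /o/ (V5) and /a/ (V6): /wtw/ splits as /wt/ + /w/ (/w/ is the longest suffix that is a licit onset).
Putting it together: u.og.ha.hwi.rowt.wa.
The second /h/ is in the onset of syllable 4 (/hwi/).

4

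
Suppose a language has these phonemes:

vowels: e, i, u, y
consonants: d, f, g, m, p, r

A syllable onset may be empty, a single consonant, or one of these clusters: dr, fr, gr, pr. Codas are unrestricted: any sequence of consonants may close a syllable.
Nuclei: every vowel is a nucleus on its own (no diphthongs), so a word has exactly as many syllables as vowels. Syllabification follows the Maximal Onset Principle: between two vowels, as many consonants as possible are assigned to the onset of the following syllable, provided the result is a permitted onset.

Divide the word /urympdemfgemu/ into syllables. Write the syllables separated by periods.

u.rymp.demf.ge.mu

Nuclei (vowels): u, y, e, e, u → 5 syllables.
/u…y/ gap (V1→V2): just /r/ — single C goes to the following onset.
/y…e/ gap (V2→V3): /mpd/ splits as /mp/ + /d/ (/d/ is the longest suffix that is a licit onset).
/e…e/ gap (V3→V4): /mfg/ — longest licit onset from the right is /g/, leaving /mf/ as coda.
/e…u/ gap (V4→V5): just /m/ — single C goes to the following onset.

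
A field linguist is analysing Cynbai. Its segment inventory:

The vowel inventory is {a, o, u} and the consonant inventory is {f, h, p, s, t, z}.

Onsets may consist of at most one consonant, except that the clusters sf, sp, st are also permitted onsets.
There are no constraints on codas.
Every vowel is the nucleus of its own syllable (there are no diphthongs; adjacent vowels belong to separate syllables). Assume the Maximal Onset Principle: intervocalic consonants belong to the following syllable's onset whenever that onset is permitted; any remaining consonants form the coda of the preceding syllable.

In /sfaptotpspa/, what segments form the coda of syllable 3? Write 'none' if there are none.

none

Vowels present: a, o, a; each is a nucleus, giving 3 syllables.
σ1/σ2 boundary: cluster /pt/ — the longest permitted-onset suffix is /t/; onset = /t/, preceding coda = /p/.
σ2/σ3 boundary: /tpsp/ — longest licit onset from the right is /sp/, leaving /tp/ as coda.
So the parse is sfap.totp.spa.
Syllable 3 is /spa/: onset /sp/, nucleus /a/, coda ∅.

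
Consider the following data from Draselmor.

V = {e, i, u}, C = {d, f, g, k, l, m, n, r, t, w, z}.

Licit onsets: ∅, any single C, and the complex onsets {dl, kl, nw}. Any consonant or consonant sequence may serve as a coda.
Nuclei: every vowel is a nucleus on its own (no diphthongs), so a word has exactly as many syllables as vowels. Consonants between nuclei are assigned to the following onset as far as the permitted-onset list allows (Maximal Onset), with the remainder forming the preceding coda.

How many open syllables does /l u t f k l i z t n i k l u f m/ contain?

Vowels present: u, i, i, u; each is a nucleus, giving 4 syllables.
σ1/σ2 boundary: /tfkl/; trying suffixes from longest down, /kl/ is the first permitted one, so coda /tf/ | onset /kl/.
σ2/σ3 boundary: /ztn/; trying suffixes from longest down, /n/ is the first permitted one, so coda /zt/ | onset /n/.
σ3/σ4 boundary: cluster /kl/ — /kl/ is itself a permitted onset, so the whole cluster goes right; preceding coda = ∅.
Putting it together: lutf.klizt.ni.klufm.
Classifying each syllable: /lutf/ (closed), /klizt/ (closed), /ni/ (open), /klufm/ (closed).
Open syllables: 1.

1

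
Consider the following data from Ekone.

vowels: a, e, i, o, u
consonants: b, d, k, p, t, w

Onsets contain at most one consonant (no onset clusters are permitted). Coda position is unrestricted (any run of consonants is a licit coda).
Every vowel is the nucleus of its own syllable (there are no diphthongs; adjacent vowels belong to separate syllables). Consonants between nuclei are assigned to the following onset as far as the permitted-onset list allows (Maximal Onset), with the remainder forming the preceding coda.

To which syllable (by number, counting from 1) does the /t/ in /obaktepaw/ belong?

3

The vowels are o, a, e, a — 4 nuclei, so 4 syllables.
/o…a/ gap (V1→V2): /b/ → onset of the next syllable (single consonants are always licit onsets).
/a…e/ gap (V2→V3): /kt/; trying suffixes from longest down, /t/ is the first permitted one, so coda /k/ | onset /t/.
/e…a/ gap (V3→V4): just /p/ — single C goes to the following onset.
Putting it together: o.bak.te.paw.
The /t/ is in the onset of syllable 3 (/te/).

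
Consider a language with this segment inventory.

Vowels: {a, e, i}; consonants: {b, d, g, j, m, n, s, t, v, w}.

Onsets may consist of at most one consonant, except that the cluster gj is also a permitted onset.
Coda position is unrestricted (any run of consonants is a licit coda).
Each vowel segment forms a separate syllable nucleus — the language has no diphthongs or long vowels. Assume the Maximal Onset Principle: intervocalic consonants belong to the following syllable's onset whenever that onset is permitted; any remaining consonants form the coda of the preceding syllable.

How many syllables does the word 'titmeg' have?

The vowels are i, e — 2 nuclei, so 2 syllables.

2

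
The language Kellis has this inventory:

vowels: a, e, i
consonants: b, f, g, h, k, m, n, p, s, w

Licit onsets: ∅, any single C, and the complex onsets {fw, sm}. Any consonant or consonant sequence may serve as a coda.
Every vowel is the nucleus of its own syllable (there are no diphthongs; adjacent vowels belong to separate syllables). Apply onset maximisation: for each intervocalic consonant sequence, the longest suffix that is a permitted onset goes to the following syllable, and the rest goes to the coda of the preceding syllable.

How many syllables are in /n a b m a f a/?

The vowels are a, a, a — 3 nuclei, so 3 syllables.

3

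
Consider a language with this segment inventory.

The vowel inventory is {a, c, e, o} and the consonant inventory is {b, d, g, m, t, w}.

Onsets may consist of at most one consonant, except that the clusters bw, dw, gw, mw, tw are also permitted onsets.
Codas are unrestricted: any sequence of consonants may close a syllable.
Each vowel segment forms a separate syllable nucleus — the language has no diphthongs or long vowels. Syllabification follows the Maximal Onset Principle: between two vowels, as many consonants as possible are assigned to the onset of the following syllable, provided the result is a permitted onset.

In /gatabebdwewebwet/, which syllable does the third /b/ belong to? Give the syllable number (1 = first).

The vowels are a, a, e, e, e, e — 6 nuclei, so 6 syllables.
Between /a/ (V1) and /a/ (V2): /t/ is a single consonant, so it becomes the next onset.
Between /a/ (V2) and /e/ (V3): just /b/ — single C goes to the following onset.
Between /e/ (V3) and /e/ (V4): /bdw/; trying suffixes from longest down, /dw/ is the first permitted one, so coda /b/ | onset /dw/.
Between /e/ (V4) and /e/ (V5): just /w/ — single C goes to the following onset.
Between /e/ (V5) and /e/ (V6): /bw/ — entire cluster is a permitted onset → onset /bw/, coda ∅.
Result: ga.ta.beb.dwe.we.bwet.
The third /b/ is in the onset of syllable 6 (/bwet/).

6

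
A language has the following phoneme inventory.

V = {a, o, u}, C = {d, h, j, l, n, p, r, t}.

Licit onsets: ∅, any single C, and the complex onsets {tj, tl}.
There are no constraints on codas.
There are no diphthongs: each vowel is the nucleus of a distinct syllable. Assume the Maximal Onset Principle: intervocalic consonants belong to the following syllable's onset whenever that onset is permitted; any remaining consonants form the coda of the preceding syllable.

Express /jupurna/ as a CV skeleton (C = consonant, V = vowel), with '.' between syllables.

The vowels are u, u, a — 3 nuclei, so 3 syllables.
σ1/σ2 boundary: just /p/ — single C goes to the following onset.
σ2/σ3 boundary: /rn/ splits as /r/ + /n/ (/n/ is the longest suffix that is a licit onset).
Result: ju.pur.na.
Mapping each syllable to C/V: /ju/ → CV, /pur/ → CVC, /na/ → CV.

CV.CVC.CV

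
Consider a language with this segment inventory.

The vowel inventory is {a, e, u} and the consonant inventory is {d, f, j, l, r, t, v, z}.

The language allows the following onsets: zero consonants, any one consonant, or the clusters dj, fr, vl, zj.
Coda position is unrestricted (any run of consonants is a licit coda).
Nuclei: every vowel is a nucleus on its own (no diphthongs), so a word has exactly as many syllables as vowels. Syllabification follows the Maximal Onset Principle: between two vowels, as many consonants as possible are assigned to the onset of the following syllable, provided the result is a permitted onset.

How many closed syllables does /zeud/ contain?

Vowels present: e, u; each is a nucleus, giving 2 syllables.
/e…u/ gap (V1→V2): nothing intervenes; syllable break is V.V.
Syllabification: ze.ud.
Classifying each syllable: /ze/ (open), /ud/ (closed).
Closed syllables: 1.

1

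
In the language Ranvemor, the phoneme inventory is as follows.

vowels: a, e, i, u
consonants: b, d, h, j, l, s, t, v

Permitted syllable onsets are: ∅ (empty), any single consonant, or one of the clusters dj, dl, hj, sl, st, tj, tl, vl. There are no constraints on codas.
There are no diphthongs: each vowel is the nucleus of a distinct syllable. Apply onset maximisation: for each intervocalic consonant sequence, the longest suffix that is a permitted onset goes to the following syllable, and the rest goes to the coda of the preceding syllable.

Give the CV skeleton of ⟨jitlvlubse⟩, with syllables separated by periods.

CVCC.CCVC.CV

Vowels present: i, u, e; each is a nucleus, giving 3 syllables.
σ1/σ2 boundary: /tlvl/ splits as /tl/ + /vl/ (/vl/ is the longest suffix that is a licit onset).
σ2/σ3 boundary: /bs/ splits as /b/ + /s/ (/s/ is the longest suffix that is a licit onset).
So the parse is jitl.vlub.se.
Mapping each syllable to C/V: /jitl/ → CVCC, /vlub/ → CCVC, /se/ → CV.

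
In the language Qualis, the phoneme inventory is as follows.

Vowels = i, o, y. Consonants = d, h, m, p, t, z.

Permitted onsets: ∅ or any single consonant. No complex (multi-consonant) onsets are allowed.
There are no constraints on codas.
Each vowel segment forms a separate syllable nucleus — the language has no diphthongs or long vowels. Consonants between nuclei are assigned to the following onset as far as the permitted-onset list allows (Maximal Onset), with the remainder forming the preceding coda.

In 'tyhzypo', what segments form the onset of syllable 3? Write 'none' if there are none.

Vowels present: y, y, o; each is a nucleus, giving 3 syllables.
σ1/σ2 boundary: /hz/ splits as /h/ + /z/ (/z/ is the longest suffix that is a licit onset).
σ2/σ3 boundary: just /p/ — single C goes to the following onset.
So the parse is tyh.zy.po.
Syllable 3 is /po/: onset /p/, nucleus /o/, coda ∅.

p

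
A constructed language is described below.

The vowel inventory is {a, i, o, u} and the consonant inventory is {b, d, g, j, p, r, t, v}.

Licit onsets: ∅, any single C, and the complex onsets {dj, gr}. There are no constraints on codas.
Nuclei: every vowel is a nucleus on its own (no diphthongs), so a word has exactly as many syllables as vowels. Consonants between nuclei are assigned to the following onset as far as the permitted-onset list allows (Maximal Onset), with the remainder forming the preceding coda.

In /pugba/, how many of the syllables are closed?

1

The vowels are u, a — 2 nuclei, so 2 syllables.
V1 /u/ – V2 /a/: cluster /gb/ — the longest permitted-onset suffix is /b/; onset = /b/, preceding coda = /g/.
Result: pug.ba.
Classifying each syllable: /pug/ (closed), /ba/ (open).
Closed syllables: 1.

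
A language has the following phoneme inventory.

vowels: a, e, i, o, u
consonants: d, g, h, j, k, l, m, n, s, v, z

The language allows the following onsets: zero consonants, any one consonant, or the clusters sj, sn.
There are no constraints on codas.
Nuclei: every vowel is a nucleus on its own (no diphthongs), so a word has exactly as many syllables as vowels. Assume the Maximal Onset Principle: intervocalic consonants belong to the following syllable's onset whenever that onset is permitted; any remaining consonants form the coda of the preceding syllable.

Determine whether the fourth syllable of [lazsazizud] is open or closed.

closed

Nuclei (vowels): a, a, i, u → 4 syllables.
V1 /a/ – V2 /a/: /zs/ splits as /z/ + /s/ (/s/ is the longest suffix that is a licit onset).
V2 /a/ – V3 /i/: /z/ → onset of the next syllable (single consonants are always licit onsets).
V3 /i/ – V4 /u/: just /z/ — single C goes to the following onset.
Result: laz.sa.zi.zud.
Syllable 4 is /zud/ with coda /d/, so it is closed.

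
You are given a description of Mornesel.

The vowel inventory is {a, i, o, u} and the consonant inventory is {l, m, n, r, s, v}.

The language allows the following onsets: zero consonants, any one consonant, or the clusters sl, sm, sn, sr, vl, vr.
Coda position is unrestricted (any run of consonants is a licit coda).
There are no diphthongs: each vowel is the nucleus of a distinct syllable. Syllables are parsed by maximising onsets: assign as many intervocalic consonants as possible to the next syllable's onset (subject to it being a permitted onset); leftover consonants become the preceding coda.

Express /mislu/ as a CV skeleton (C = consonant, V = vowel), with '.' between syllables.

CV.CCV

Nuclei (vowels): i, u → 2 syllables.
Between /i/ (V1) and /u/ (V2): cluster /sl/ — /sl/ is itself a permitted onset, so the whole cluster goes right; preceding coda = ∅.
Syllabification: mi.slu.
Mapping each syllable to C/V: /mi/ → CV, /slu/ → CCV.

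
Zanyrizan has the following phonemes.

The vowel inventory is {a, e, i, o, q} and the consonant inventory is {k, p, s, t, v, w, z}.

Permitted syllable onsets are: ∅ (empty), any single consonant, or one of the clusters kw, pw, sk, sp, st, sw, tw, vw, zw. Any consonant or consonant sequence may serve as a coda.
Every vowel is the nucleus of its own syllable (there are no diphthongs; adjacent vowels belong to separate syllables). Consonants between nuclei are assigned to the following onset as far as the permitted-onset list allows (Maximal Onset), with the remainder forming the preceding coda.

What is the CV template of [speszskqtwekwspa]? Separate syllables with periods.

Vowels present: e, q, e, a; each is a nucleus, giving 4 syllables.
Between /e/ (V1) and /q/ (V2): cluster /szsk/ — the longest permitted-onset suffix is /sk/; onset = /sk/, preceding coda = /sz/.
Between /q/ (V2) and /e/ (V3): /tw/ — entire cluster is a permitted onset → onset /tw/, coda ∅.
Between /e/ (V3) and /a/ (V4): /kwsp/ splits as /kw/ + /sp/ (/sp/ is the longest suffix that is a licit onset).
Syllabification: spesz.skq.twekw.spa.
Mapping each syllable to C/V: /spesz/ → CCVCC, /skq/ → CCV, /twekw/ → CCVCC, /spa/ → CCV.

CCVCC.CCV.CCVCC.CCV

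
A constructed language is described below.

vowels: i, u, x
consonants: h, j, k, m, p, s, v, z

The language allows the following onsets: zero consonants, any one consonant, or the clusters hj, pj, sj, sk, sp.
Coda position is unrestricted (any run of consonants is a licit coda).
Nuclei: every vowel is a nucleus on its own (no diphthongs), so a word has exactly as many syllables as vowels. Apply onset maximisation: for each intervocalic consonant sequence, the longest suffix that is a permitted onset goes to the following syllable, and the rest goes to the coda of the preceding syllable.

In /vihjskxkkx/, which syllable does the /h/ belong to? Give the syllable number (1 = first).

Nuclei (vowels): i, x, x → 3 syllables.
σ1/σ2 boundary: /hjsk/ — longest licit onset from the right is /sk/, leaving /hj/ as coda.
σ2/σ3 boundary: /kk/ — longest licit onset from the right is /k/, leaving /k/ as coda.
Syllabification: vihj.skxk.kx.
The /h/ is in the coda of syllable 1 (/vihj/).

1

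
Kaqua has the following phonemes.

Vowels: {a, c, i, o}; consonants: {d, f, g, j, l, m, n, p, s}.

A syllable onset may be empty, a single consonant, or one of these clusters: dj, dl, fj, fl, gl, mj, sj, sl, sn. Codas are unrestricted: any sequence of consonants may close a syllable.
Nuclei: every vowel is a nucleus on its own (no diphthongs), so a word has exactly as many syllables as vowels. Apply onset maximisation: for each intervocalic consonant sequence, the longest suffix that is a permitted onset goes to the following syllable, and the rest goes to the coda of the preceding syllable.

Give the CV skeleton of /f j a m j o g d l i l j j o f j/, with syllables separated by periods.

Nuclei (vowels): a, o, i, o → 4 syllables.
σ1/σ2 boundary: /mj/ — entire cluster is a permitted onset → onset /mj/, coda ∅.
σ2/σ3 boundary: /gdl/ splits as /g/ + /dl/ (/dl/ is the longest suffix that is a licit onset).
σ3/σ4 boundary: /ljj/; trying suffixes from longest down, /j/ is the first permitted one, so coda /lj/ | onset /j/.
Syllabification: fja.mjog.dlilj.jofj.
Mapping each syllable to C/V: /fja/ → CCV, /mjog/ → CCVC, /dlilj/ → CCVCC, /jofj/ → CVCC.

CCV.CCVC.CCVCC.CVCC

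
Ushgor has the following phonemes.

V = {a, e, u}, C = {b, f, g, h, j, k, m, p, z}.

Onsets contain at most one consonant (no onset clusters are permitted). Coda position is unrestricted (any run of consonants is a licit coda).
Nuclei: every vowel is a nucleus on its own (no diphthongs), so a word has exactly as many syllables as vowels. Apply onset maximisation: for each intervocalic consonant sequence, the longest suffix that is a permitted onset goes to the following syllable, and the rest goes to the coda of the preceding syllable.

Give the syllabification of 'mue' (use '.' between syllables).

Nuclei (vowels): u, e → 2 syllables.
V1 /u/ – V2 /e/: hiatus — the boundary sits between the two vowels.

mu.e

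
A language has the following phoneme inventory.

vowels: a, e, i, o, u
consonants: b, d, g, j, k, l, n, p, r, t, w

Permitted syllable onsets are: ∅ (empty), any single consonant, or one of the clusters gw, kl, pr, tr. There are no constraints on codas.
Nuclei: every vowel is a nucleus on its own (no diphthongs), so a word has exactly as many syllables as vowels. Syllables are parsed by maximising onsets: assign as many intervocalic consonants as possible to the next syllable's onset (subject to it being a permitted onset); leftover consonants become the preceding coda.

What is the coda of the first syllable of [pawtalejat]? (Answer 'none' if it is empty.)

The vowels are a, a, e, a — 4 nuclei, so 4 syllables.
Between /a/ (V1) and /a/ (V2): /wt/; trying suffixes from longest down, /t/ is the first permitted one, so coda /w/ | onset /t/.
Between /a/ (V2) and /e/ (V3): /l/ is a single consonant, so it becomes the next onset.
Between /e/ (V3) and /a/ (V4): /j/ is a single consonant, so it becomes the next onset.
Syllabification: paw.ta.le.jat.
Syllable 1 is /paw/: onset /p/, nucleus /a/, coda /w/.

w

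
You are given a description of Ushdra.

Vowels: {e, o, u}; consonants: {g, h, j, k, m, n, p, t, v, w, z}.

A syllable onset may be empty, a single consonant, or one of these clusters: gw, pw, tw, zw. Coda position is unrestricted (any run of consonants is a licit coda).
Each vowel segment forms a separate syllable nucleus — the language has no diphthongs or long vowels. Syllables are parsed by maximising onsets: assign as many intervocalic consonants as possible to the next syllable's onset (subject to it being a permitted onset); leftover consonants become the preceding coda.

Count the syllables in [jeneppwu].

3

Nuclei (vowels): e, e, u → 3 syllables.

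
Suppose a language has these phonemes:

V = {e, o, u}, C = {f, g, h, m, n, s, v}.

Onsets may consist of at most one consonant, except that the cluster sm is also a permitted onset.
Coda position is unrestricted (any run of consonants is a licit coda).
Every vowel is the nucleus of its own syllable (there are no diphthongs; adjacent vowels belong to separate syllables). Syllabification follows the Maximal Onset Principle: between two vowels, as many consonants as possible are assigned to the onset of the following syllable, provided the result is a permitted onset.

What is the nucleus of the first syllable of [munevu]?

Nuclei (vowels): u, e, u → 3 syllables.
The first nucleus (vowel 1 from the left) is /u/.

u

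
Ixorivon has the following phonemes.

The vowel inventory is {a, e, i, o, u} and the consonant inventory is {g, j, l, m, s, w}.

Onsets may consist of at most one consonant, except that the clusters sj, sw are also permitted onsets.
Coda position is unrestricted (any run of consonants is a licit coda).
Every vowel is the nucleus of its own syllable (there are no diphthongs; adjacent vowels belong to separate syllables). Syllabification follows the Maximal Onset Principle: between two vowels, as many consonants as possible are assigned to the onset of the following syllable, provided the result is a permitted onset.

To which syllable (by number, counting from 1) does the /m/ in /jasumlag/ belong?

2

Vowels present: a, u, a; each is a nucleus, giving 3 syllables.
Between /a/ (V1) and /u/ (V2): /s/ is a single consonant, so it becomes the next onset.
Between /u/ (V2) and /a/ (V3): /ml/ splits as /m/ + /l/ (/l/ is the longest suffix that is a licit onset).
So the parse is ja.sum.lag.
The /m/ is in the coda of syllable 2 (/sum/).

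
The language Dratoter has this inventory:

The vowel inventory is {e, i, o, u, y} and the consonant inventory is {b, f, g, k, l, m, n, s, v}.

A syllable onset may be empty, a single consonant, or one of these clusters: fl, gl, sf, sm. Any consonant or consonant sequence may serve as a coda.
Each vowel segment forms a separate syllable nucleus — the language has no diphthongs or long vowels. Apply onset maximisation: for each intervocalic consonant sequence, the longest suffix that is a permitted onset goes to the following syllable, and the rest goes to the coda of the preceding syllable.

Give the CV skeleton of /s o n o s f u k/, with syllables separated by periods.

The vowels are o, o, u — 3 nuclei, so 3 syllables.
V1 /o/ – V2 /o/: just /n/ — single C goes to the following onset.
V2 /o/ – V3 /u/: cluster /sf/ — /sf/ is itself a permitted onset, so the whole cluster goes right; preceding coda = ∅.
Putting it together: so.no.sfuk.
Mapping each syllable to C/V: /so/ → CV, /no/ → CV, /sfuk/ → CCVC.

CV.CV.CCVC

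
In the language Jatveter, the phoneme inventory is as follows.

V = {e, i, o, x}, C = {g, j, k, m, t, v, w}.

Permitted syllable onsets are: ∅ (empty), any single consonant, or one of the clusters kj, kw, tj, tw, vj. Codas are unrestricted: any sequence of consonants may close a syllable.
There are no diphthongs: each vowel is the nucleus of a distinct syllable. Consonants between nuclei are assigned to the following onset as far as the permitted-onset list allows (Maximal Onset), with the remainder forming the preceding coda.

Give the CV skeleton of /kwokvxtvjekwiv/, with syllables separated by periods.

CCVC.CVC.CCV.CCVC

The vowels are o, x, e, i — 4 nuclei, so 4 syllables.
V1 /o/ – V2 /x/: /kv/; trying suffixes from longest down, /v/ is the first permitted one, so coda /k/ | onset /v/.
V2 /x/ – V3 /e/: cluster /tvj/ — the longest permitted-onset suffix is /vj/; onset = /vj/, preceding coda = /t/.
V3 /e/ – V4 /i/: /kw/ is a licit onset in full, so it all attaches to the next syllable.
Syllabification: kwok.vxt.vje.kwiv.
Mapping each syllable to C/V: /kwok/ → CCVC, /vxt/ → CVC, /vje/ → CCV, /kwiv/ → CCVC.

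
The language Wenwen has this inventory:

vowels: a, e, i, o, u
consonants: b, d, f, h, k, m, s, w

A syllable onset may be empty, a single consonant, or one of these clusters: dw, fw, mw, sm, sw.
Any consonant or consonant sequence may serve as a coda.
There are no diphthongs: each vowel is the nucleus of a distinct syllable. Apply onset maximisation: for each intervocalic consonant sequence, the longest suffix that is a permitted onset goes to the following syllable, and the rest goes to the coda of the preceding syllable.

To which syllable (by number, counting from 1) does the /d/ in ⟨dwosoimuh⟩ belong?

1

Nuclei (vowels): o, o, i, u → 4 syllables.
Between /o/ (V1) and /o/ (V2): /s/ → onset of the next syllable (single consonants are always licit onsets).
Between /o/ (V2) and /i/ (V3): nothing intervenes; syllable break is V.V.
Between /i/ (V3) and /u/ (V4): /m/ is a single consonant, so it becomes the next onset.
Syllabification: dwo.so.i.muh.
The /d/ is in the onset of syllable 1 (/dwo/).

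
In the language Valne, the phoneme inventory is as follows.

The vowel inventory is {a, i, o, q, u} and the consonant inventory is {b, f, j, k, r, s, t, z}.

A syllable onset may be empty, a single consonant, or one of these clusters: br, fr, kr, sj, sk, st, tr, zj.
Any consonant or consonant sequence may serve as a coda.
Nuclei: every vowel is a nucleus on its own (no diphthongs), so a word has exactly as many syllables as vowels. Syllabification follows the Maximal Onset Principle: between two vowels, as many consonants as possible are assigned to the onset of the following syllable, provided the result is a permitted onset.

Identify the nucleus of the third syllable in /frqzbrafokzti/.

Vowels present: q, a, o, i; each is a nucleus, giving 4 syllables.
The third nucleus (vowel 3 from the left) is /o/.

o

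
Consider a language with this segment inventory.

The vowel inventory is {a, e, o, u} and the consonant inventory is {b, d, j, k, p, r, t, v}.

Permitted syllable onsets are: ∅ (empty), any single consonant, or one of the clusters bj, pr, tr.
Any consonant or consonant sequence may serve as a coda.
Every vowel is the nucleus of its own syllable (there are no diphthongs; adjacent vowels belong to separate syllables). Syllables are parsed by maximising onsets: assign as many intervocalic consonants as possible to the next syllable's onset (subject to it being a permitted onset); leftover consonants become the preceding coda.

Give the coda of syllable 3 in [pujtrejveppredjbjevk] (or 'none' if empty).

p

Nuclei (vowels): u, e, e, e, e → 5 syllables.
V1 /u/ – V2 /e/: /jtr/; trying suffixes from longest down, /tr/ is the first permitted one, so coda /j/ | onset /tr/.
V2 /e/ – V3 /e/: cluster /jv/ — the longest permitted-onset suffix is /v/; onset = /v/, preceding coda = /j/.
V3 /e/ – V4 /e/: cluster /ppr/ — the longest permitted-onset suffix is /pr/; onset = /pr/, preceding coda = /p/.
V4 /e/ – V5 /e/: /djbj/ — longest licit onset from the right is /bj/, leaving /dj/ as coda.
Syllabification: puj.trej.vep.predj.bjevk.
Syllable 3 is /vep/: onset /v/, nucleus /e/, coda /p/.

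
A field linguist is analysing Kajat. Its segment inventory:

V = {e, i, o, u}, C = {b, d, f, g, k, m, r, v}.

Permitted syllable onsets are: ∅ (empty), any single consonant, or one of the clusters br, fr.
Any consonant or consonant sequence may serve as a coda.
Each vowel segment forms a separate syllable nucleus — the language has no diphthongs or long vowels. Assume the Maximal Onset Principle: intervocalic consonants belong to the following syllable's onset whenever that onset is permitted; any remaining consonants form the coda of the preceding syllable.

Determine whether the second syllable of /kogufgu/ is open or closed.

closed

The vowels are o, u, u — 3 nuclei, so 3 syllables.
σ1/σ2 boundary: /g/ is a single consonant, so it becomes the next onset.
σ2/σ3 boundary: /fg/ splits as /f/ + /g/ (/g/ is the longest suffix that is a licit onset).
Result: ko.guf.gu.
Syllable 2 is /guf/ with coda /f/, so it is closed.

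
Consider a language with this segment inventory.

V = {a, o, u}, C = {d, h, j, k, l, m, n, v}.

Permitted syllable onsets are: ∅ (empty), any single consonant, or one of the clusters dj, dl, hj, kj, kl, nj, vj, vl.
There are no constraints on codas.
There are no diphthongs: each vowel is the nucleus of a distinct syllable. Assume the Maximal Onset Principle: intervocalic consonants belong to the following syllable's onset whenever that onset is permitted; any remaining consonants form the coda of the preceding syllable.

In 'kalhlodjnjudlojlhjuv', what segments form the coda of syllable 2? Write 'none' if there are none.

Nuclei (vowels): a, o, u, o, u → 5 syllables.
σ1/σ2 boundary: cluster /lhl/ — the longest permitted-onset suffix is /l/; onset = /l/, preceding coda = /lh/.
σ2/σ3 boundary: cluster /djnj/ — the longest permitted-onset suffix is /nj/; onset = /nj/, preceding coda = /dj/.
σ3/σ4 boundary: /dl/ — entire cluster is a permitted onset → onset /dl/, coda ∅.
σ4/σ5 boundary: cluster /jlhj/ — the longest permitted-onset suffix is /hj/; onset = /hj/, preceding coda = /jl/.
Result: kalh.lodj.nju.dlojl.hjuv.
Syllable 2 is /lodj/: onset /l/, nucleus /o/, coda /dj/.

dj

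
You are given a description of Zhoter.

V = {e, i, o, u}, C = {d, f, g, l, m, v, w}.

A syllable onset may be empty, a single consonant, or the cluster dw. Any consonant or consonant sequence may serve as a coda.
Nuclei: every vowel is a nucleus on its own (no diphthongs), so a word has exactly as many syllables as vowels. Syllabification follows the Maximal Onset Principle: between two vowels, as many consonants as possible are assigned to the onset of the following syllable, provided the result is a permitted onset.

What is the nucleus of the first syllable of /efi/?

The vowels are e, i — 2 nuclei, so 2 syllables.
The first nucleus (vowel 1 from the left) is /e/.

e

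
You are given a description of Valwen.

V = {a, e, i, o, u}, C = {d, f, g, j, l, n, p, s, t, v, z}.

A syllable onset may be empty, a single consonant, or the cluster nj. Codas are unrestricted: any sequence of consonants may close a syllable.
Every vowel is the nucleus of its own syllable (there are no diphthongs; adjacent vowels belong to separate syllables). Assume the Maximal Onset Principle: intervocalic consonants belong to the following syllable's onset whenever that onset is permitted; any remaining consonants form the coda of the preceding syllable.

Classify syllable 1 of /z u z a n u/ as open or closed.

The vowels are u, a, u — 3 nuclei, so 3 syllables.
σ1/σ2 boundary: just /z/ — single C goes to the following onset.
σ2/σ3 boundary: /n/ → onset of the next syllable (single consonants are always licit onsets).
Result: zu.za.nu.
Syllable 1 is /zu/; it ends in its nucleus with no coda, so it is open.

open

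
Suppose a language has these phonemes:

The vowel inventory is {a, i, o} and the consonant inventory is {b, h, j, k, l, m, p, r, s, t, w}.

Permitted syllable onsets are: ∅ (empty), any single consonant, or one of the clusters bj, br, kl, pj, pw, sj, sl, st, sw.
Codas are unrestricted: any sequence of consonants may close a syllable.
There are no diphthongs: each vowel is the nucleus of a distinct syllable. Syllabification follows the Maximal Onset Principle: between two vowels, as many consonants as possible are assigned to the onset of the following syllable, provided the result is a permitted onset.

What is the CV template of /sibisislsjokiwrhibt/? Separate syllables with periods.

CV.CV.CVCC.CCV.CVCC.CVCC

Nuclei (vowels): i, i, i, o, i, i → 6 syllables.
σ1/σ2 boundary: /b/ is a single consonant, so it becomes the next onset.
σ2/σ3 boundary: /s/ is a single consonant, so it becomes the next onset.
σ3/σ4 boundary: /slsj/ splits as /sl/ + /sj/ (/sj/ is the longest suffix that is a licit onset).
σ4/σ5 boundary: /k/ is a single consonant, so it becomes the next onset.
σ5/σ6 boundary: /wrh/; trying suffixes from longest down, /h/ is the first permitted one, so coda /wr/ | onset /h/.
So the parse is si.bi.sisl.sjo.kiwr.hibt.
Mapping each syllable to C/V: /si/ → CV, /bi/ → CV, /sisl/ → CVCC, /sjo/ → CCV, /kiwr/ → CVCC, /hibt/ → CVCC.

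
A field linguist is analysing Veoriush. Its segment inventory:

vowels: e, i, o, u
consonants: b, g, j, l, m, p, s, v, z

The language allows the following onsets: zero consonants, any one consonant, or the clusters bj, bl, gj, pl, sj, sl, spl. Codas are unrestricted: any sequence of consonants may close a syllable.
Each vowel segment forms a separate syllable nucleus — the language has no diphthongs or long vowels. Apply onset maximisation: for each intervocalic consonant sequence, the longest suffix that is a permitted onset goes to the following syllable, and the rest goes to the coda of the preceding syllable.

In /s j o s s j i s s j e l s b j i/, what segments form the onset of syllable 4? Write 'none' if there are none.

bj

Nuclei (vowels): o, i, e, i → 4 syllables.
σ1/σ2 boundary: /ssj/; trying suffixes from longest down, /sj/ is the first permitted one, so coda /s/ | onset /sj/.
σ2/σ3 boundary: /ssj/ splits as /s/ + /sj/ (/sj/ is the longest suffix that is a licit onset).
σ3/σ4 boundary: /lsbj/ splits as /ls/ + /bj/ (/bj/ is the longest suffix that is a licit onset).
So the parse is sjos.sjis.sjels.bji.
Syllable 4 is /bji/: onset /bj/, nucleus /i/, coda ∅.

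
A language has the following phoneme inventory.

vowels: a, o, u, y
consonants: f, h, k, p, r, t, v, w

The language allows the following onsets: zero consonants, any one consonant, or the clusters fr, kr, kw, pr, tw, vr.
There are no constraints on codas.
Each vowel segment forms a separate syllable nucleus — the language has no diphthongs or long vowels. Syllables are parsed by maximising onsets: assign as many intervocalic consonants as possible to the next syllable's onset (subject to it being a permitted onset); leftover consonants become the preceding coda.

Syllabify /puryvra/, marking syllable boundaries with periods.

pu.ry.vra

The vowels are u, y, a — 3 nuclei, so 3 syllables.
/u…y/ gap (V1→V2): /r/ is a single consonant, so it becomes the next onset.
/y…a/ gap (V2→V3): /vr/ — entire cluster is a permitted onset → onset /vr/, coda ∅.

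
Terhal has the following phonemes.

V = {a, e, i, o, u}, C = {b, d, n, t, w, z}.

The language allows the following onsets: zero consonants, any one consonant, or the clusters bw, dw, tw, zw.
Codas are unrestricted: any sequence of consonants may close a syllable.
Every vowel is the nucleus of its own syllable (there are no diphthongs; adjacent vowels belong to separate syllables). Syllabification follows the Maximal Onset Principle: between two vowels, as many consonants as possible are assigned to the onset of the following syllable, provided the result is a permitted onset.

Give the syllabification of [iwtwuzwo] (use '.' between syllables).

iw.twu.zwo

Vowels present: i, u, o; each is a nucleus, giving 3 syllables.
Between /i/ (V1) and /u/ (V2): cluster /wtw/ — the longest permitted-onset suffix is /tw/; onset = /tw/, preceding coda = /w/.
Between /u/ (V2) and /o/ (V3): /zw/ is a licit onset in full, so it all attaches to the next syllable.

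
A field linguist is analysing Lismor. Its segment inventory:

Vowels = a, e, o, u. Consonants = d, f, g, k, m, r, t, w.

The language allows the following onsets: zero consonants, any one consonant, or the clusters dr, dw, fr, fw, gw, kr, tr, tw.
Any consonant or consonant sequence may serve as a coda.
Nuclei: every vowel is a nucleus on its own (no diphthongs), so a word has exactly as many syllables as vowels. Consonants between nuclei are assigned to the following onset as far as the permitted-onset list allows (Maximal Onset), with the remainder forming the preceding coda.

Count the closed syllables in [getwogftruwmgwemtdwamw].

Vowels present: e, o, u, e, a; each is a nucleus, giving 5 syllables.
V1 /e/ – V2 /o/: /tw/ is a licit onset in full, so it all attaches to the next syllable.
V2 /o/ – V3 /u/: /gftr/ splits as /gf/ + /tr/ (/tr/ is the longest suffix that is a licit onset).
V3 /u/ – V4 /e/: /wmgw/ splits as /wm/ + /gw/ (/gw/ is the longest suffix that is a licit onset).
V4 /e/ – V5 /a/: cluster /mtdw/ — the longest permitted-onset suffix is /dw/; onset = /dw/, preceding coda = /mt/.
Syllabification: ge.twogf.truwm.gwemt.dwamw.
Classifying each syllable: /ge/ (open), /twogf/ (closed), /truwm/ (closed), /gwemt/ (closed), /dwamw/ (closed).
Closed syllables: 4.

4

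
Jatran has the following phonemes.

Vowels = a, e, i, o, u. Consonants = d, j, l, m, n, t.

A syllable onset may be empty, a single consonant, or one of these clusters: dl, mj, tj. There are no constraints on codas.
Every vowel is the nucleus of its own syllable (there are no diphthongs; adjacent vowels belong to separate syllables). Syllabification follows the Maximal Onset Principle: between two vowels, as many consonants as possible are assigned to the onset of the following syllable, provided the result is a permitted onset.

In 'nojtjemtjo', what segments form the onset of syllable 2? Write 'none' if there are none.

Vowels present: o, e, o; each is a nucleus, giving 3 syllables.
σ1/σ2 boundary: /jtj/; trying suffixes from longest down, /tj/ is the first permitted one, so coda /j/ | onset /tj/.
σ2/σ3 boundary: cluster /mtj/ — the longest permitted-onset suffix is /tj/; onset = /tj/, preceding coda = /m/.
Putting it together: noj.tjem.tjo.
Syllable 2 is /tjem/: onset /tj/, nucleus /e/, coda /m/.

tj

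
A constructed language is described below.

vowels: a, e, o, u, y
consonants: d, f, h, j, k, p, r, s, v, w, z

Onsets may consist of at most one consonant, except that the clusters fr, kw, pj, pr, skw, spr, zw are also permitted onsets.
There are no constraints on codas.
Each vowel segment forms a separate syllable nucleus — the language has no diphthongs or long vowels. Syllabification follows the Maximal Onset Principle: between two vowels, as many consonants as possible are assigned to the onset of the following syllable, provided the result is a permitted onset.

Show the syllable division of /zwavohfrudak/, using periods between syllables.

Nuclei (vowels): a, o, u, a → 4 syllables.
Between /a/ (V1) and /o/ (V2): just /v/ — single C goes to the following onset.
Between /o/ (V2) and /u/ (V3): /hfr/; trying suffixes from longest down, /fr/ is the first permitted one, so coda /h/ | onset /fr/.
Between /u/ (V3) and /a/ (V4): /d/ → onset of the next syllable (single consonants are always licit onsets).

zwa.voh.fru.dak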